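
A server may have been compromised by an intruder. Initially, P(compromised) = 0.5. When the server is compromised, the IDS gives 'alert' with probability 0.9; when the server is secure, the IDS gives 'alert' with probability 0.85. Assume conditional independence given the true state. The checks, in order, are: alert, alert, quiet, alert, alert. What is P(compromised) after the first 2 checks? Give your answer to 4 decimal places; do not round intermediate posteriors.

0.5285

Each posterior becomes the prior for the next update.
After 'alert': P(compromised) = 0.9·0.5000 / (0.9·0.5000 + 0.85·0.5000) ≈ 0.5143
After 'alert': P(compromised) = 0.9·0.5143 / (0.9·0.5143 + 0.85·0.4857) ≈ 0.5285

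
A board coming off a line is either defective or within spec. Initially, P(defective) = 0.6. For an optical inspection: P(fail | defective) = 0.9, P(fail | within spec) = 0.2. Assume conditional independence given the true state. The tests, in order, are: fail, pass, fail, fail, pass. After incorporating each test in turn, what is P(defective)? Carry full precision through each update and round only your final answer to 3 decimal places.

After 'fail': P(defective) = 0.9·0.6000 / (0.9·0.6000 + 0.2·0.4000) ≈ 0.8710
After 'pass': P(defective) = 0.1·0.8710 / (0.1·0.8710 + 0.8·0.1290) ≈ 0.4576
After 'fail': P(defective) = 0.9·0.4576 / (0.9·0.4576 + 0.2·0.5424) ≈ 0.7915
After 'fail': P(defective) = 0.9·0.7915 / (0.9·0.7915 + 0.2·0.2085) ≈ 0.9447
After 'pass': P(defective) = 0.1·0.9447 / (0.1·0.9447 + 0.8·0.0553) ≈ 0.6811

0.681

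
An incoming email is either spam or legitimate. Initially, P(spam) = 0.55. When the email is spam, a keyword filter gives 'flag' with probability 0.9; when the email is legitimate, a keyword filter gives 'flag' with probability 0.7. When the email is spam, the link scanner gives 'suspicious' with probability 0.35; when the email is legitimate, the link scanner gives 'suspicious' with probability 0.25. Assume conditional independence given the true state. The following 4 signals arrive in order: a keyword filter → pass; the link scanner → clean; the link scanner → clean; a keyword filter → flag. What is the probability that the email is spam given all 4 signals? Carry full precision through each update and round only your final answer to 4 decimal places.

After a keyword filter='pass': P(spam) = 0.1·0.5500 / (0.1·0.5500 + 0.3·0.4500) ≈ 0.2895
After the link scanner='clean': P(spam) = 0.65·0.2895 / (0.65·0.2895 + 0.75·0.7105) ≈ 0.2609
After the link scanner='clean': P(spam) = 0.65·0.2609 / (0.65·0.2609 + 0.75·0.7391) ≈ 0.2343
After a keyword filter='flag': P(spam) = 0.9·0.2343 / (0.9·0.2343 + 0.7·0.7657) ≈ 0.2824

0.2824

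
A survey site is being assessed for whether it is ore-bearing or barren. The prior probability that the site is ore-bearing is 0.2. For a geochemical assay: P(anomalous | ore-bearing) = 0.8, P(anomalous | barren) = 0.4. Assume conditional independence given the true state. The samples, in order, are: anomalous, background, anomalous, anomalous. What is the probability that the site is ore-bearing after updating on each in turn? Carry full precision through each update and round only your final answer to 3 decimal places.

Apply Bayes' rule sequentially, carrying P(ore) forward.
After 'anomalous': P(ore) = 0.8·0.2000 / (0.8·0.2000 + 0.4·0.8000) ≈ 0.3333
After 'background': P(ore) = 0.2·0.3333 / (0.2·0.3333 + 0.6·0.6667) ≈ 0.1429
After 'anomalous': P(ore) = 0.8·0.1429 / (0.8·0.1429 + 0.4·0.8571) ≈ 0.2500
After 'anomalous': P(ore) = 0.8·0.2500 / (0.8·0.2500 + 0.4·0.7500) ≈ 0.4000

0.400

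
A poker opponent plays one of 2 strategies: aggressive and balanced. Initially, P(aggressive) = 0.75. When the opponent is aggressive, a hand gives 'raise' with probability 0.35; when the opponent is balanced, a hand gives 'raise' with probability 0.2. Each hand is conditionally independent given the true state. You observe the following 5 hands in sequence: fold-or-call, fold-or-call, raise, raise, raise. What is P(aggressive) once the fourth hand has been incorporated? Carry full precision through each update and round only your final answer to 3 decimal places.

After 'fold-or-call': P(aggressive) = 0.65·0.7500 / (0.65·0.7500 + 0.8·0.2500) ≈ 0.7091
After 'fold-or-call': P(aggressive) = 0.65·0.7091 / (0.65·0.7091 + 0.8·0.2909) ≈ 0.6645
After 'raise': P(aggressive) = 0.35·0.6645 / (0.35·0.6645 + 0.2·0.3355) ≈ 0.7761
After 'raise': P(aggressive) = 0.35·0.7761 / (0.35·0.7761 + 0.2·0.2239) ≈ 0.8585

0.858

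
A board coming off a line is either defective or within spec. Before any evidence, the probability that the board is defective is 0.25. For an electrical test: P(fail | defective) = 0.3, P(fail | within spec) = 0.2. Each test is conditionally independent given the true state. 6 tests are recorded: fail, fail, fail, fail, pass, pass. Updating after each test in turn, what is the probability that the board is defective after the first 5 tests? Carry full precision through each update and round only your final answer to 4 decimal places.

0.5962

Each posterior becomes the prior for the next update.
After 'fail': P(defective) = 0.3·0.2500 / (0.3·0.2500 + 0.2·0.7500) ≈ 0.3333
After 'fail': P(defective) = 0.3·0.3333 / (0.3·0.3333 + 0.2·0.6667) ≈ 0.4286
After 'fail': P(defective) = 0.3·0.4286 / (0.3·0.4286 + 0.2·0.5714) ≈ 0.5294
After 'fail': P(defective) = 0.3·0.5294 / (0.3·0.5294 + 0.2·0.4706) ≈ 0.6279
After 'pass': P(defective) = 0.7·0.6279 / (0.7·0.6279 + 0.8·0.3721) ≈ 0.5962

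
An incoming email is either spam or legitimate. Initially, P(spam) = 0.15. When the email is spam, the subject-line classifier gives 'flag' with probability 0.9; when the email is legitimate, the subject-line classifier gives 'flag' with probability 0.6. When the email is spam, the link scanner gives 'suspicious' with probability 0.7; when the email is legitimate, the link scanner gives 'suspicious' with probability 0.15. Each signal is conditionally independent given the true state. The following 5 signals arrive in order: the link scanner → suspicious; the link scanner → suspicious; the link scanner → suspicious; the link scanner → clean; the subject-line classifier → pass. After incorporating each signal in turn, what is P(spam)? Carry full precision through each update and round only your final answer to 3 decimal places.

0.613

After the link scanner='suspicious': P(spam) = 0.7·0.1500 / (0.7·0.1500 + 0.15·0.8500) ≈ 0.4516
After the link scanner='suspicious': P(spam) = 0.7·0.4516 / (0.7·0.4516 + 0.15·0.5484) ≈ 0.7935
After the link scanner='suspicious': P(spam) = 0.7·0.7935 / (0.7·0.7935 + 0.15·0.2065) ≈ 0.9472
After the link scanner='clean': P(spam) = 0.3·0.9472 / (0.3·0.9472 + 0.85·0.0528) ≈ 0.8636
After the subject-line classifier='pass': P(spam) = 0.1·0.8636 / (0.1·0.8636 + 0.4·0.1364) ≈ 0.6128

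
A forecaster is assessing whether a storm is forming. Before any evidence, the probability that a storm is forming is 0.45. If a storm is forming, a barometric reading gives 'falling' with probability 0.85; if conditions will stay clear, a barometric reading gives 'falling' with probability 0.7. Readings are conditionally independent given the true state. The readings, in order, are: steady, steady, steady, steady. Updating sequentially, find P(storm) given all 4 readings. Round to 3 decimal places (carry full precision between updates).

0.049

After 'steady': P(storm) = 0.15·0.4500 / (0.15·0.4500 + 0.3·0.5500) ≈ 0.2903
After 'steady': P(storm) = 0.15·0.2903 / (0.15·0.2903 + 0.3·0.7097) ≈ 0.1698
After 'steady': P(storm) = 0.15·0.1698 / (0.15·0.1698 + 0.3·0.8302) ≈ 0.0928
After 'steady': P(storm) = 0.15·0.0928 / (0.15·0.0928 + 0.3·0.9072) ≈ 0.0486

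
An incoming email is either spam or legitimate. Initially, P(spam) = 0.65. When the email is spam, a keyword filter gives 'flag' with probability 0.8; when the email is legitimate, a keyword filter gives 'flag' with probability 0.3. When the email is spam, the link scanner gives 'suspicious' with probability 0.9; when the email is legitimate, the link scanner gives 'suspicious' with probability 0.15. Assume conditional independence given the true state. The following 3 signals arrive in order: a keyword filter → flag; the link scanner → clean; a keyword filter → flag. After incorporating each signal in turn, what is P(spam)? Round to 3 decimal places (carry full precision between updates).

Apply Bayes' rule sequentially, carrying P(spam) forward.
After a keyword filter='flag': P(spam) = 0.8·0.6500 / (0.8·0.6500 + 0.3·0.3500) ≈ 0.8320
After the link scanner='clean': P(spam) = 0.1·0.8320 / (0.1·0.8320 + 0.85·0.1680) ≈ 0.3681
After a keyword filter='flag': P(spam) = 0.8·0.3681 / (0.8·0.3681 + 0.3·0.6319) ≈ 0.6084

0.608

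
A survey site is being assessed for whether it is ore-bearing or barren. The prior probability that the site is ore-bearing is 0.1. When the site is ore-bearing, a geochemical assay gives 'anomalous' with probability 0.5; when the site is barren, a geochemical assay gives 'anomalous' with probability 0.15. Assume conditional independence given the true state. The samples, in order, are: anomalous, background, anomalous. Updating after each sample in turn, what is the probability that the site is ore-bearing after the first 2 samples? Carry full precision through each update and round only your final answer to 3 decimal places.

After 'anomalous': P(ore) = 0.5·0.1000 / (0.5·0.1000 + 0.15·0.9000) ≈ 0.2703
After 'background': P(ore) = 0.5·0.2703 / (0.5·0.2703 + 0.85·0.7297) ≈ 0.1789

0.179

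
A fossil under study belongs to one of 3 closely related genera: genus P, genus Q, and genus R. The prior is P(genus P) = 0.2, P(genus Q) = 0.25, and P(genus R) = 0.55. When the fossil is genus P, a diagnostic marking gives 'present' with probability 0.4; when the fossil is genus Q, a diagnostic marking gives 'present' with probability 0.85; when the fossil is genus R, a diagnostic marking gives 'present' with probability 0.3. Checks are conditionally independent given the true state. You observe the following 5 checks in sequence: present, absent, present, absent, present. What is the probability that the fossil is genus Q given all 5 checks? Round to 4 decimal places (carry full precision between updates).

0.2252

After 'present': normaliser = 0.4·0.2000 + 0.85·0.2500 + 0.3·0.5500; P(genus P) ≈ 0.1749, P(genus Q) ≈ 0.4645, P(genus R) ≈ 0.3607
After 'absent': normaliser = 0.6·0.1749 + 0.15·0.4645 + 0.7·0.3607; P(genus P) ≈ 0.2457, P(genus Q) ≈ 0.1631, P(genus R) ≈ 0.5912
After 'present': normaliser = 0.4·0.2457 + 0.85·0.1631 + 0.3·0.5912; P(genus P) ≈ 0.2372, P(genus Q) ≈ 0.3347, P(genus R) ≈ 0.4281
After 'absent': normaliser = 0.6·0.2372 + 0.15·0.3347 + 0.7·0.4281; P(genus P) ≈ 0.2892, P(genus Q) ≈ 0.1020, P(genus R) ≈ 0.6088
After 'present': normaliser = 0.4·0.2892 + 0.85·0.1020 + 0.3·0.6088; P(genus P) ≈ 0.3004, P(genus Q) ≈ 0.2252, P(genus R) ≈ 0.4744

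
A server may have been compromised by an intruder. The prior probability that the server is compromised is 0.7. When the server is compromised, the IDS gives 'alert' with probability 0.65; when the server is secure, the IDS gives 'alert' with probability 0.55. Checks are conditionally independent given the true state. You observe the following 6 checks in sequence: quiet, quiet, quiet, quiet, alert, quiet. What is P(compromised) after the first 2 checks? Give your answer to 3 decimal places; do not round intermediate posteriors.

Apply Bayes' rule sequentially, carrying P(compromised) forward.
After 'quiet': P(compromised) = 0.35·0.7000 / (0.35·0.7000 + 0.45·0.3000) ≈ 0.6447
After 'quiet': P(compromised) = 0.35·0.6447 / (0.35·0.6447 + 0.45·0.3553) ≈ 0.5853

0.585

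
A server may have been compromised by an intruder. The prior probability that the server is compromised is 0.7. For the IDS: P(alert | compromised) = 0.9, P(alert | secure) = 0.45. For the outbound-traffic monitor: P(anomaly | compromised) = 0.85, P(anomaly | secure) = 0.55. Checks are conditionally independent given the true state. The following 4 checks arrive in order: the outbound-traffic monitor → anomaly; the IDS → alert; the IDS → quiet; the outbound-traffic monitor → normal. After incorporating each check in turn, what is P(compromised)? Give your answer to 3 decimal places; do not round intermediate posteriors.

0.304

Each posterior becomes the prior for the next update.
After the outbound-traffic monitor='anomaly': P(compromised) = 0.85·0.7000 / (0.85·0.7000 + 0.55·0.3000) ≈ 0.7829
After the IDS='alert': P(compromised) = 0.9·0.7829 / (0.9·0.7829 + 0.45·0.2171) ≈ 0.8782
After the IDS='quiet': P(compromised) = 0.1·0.8782 / (0.1·0.8782 + 0.55·0.1218) ≈ 0.5673
After the outbound-traffic monitor='normal': P(compromised) = 0.15·0.5673 / (0.15·0.5673 + 0.45·0.4327) ≈ 0.3042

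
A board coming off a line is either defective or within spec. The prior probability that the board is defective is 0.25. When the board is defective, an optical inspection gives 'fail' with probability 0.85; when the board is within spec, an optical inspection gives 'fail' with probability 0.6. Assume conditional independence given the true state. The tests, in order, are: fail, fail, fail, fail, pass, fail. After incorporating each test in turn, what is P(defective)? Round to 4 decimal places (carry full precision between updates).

Apply Bayes' rule sequentially, carrying P(defective) forward.
After 'fail': P(defective) = 0.85·0.2500 / (0.85·0.2500 + 0.6·0.7500) ≈ 0.3208
After 'fail': P(defective) = 0.85·0.3208 / (0.85·0.3208 + 0.6·0.6792) ≈ 0.4008
After 'fail': P(defective) = 0.85·0.4008 / (0.85·0.4008 + 0.6·0.5992) ≈ 0.4866
After 'fail': P(defective) = 0.85·0.4866 / (0.85·0.4866 + 0.6·0.5134) ≈ 0.5731
After 'pass': P(defective) = 0.15·0.5731 / (0.15·0.5731 + 0.4·0.4269) ≈ 0.3349
After 'fail': P(defective) = 0.85·0.3349 / (0.85·0.3349 + 0.6·0.6651) ≈ 0.4163

0.4163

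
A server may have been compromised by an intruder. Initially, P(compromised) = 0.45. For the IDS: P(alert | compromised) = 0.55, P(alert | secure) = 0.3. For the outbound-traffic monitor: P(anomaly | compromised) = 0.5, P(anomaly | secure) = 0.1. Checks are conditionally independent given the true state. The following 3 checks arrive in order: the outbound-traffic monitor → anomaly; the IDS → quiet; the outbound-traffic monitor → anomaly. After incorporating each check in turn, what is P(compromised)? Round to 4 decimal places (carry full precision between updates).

Apply Bayes' rule sequentially, carrying P(compromised) forward.
After the outbound-traffic monitor='anomaly': P(compromised) = 0.5·0.4500 / (0.5·0.4500 + 0.1·0.5500) ≈ 0.8036
After the IDS='quiet': P(compromised) = 0.45·0.8036 / (0.45·0.8036 + 0.7·0.1964) ≈ 0.7245
After the outbound-traffic monitor='anomaly': P(compromised) = 0.5·0.7245 / (0.5·0.7245 + 0.1·0.2755) ≈ 0.9293

0.9293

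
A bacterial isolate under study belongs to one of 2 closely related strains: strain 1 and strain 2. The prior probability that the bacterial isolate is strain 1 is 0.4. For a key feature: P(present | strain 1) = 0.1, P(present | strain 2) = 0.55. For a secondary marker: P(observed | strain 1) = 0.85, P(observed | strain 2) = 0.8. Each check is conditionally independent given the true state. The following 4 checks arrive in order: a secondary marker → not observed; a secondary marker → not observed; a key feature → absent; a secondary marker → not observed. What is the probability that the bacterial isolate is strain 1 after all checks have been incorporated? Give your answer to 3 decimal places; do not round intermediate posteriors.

0.360

Apply Bayes' rule sequentially, carrying P(strain 1) forward.
After a secondary marker='not observed': P(strain 1) = 0.15·0.4000 / (0.15·0.4000 + 0.2·0.6000) ≈ 0.3333
After a secondary marker='not observed': P(strain 1) = 0.15·0.3333 / (0.15·0.3333 + 0.2·0.6667) ≈ 0.2727
After a key feature='absent': P(strain 1) = 0.9·0.2727 / (0.9·0.2727 + 0.45·0.7273) ≈ 0.4286
After a secondary marker='not observed': P(strain 1) = 0.15·0.4286 / (0.15·0.4286 + 0.2·0.5714) ≈ 0.3600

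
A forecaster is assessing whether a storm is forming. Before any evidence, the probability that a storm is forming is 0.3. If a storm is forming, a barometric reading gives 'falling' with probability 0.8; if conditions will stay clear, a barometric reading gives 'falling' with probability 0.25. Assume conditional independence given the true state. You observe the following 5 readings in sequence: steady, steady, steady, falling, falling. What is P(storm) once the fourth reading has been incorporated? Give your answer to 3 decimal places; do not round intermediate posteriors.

0.025

After 'steady': P(storm) = 0.2·0.3000 / (0.2·0.3000 + 0.75·0.7000) ≈ 0.1026
After 'steady': P(storm) = 0.2·0.1026 / (0.2·0.1026 + 0.75·0.8974) ≈ 0.0296
After 'steady': P(storm) = 0.2·0.0296 / (0.2·0.0296 + 0.75·0.9704) ≈ 0.0081
After 'falling': P(storm) = 0.8·0.0081 / (0.8·0.0081 + 0.25·0.9919) ≈ 0.0253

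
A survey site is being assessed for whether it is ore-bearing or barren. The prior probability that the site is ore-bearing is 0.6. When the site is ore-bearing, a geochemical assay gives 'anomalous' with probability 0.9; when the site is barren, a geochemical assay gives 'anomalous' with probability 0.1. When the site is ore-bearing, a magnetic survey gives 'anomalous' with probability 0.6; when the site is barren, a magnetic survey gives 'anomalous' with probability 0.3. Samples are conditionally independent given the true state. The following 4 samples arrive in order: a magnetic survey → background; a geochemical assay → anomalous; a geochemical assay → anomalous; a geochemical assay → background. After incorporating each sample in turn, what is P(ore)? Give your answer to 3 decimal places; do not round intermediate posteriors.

After a magnetic survey='background': P(ore) = 0.4·0.6000 / (0.4·0.6000 + 0.7·0.4000) ≈ 0.4615
After a geochemical assay='anomalous': P(ore) = 0.9·0.4615 / (0.9·0.4615 + 0.1·0.5385) ≈ 0.8852
After a geochemical assay='anomalous': P(ore) = 0.9·0.8852 / (0.9·0.8852 + 0.1·0.1148) ≈ 0.9858
After a geochemical assay='background': P(ore) = 0.1·0.9858 / (0.1·0.9858 + 0.9·0.0142) ≈ 0.8852

0.885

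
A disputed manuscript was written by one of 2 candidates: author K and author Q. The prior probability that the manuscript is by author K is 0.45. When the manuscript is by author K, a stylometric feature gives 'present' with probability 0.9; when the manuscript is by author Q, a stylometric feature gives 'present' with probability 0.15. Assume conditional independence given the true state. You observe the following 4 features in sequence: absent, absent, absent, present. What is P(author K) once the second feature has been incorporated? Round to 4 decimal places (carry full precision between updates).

0.0112

After 'absent': P(author K) = 0.1·0.4500 / (0.1·0.4500 + 0.85·0.5500) ≈ 0.0878
After 'absent': P(author K) = 0.1·0.0878 / (0.1·0.0878 + 0.85·0.9122) ≈ 0.0112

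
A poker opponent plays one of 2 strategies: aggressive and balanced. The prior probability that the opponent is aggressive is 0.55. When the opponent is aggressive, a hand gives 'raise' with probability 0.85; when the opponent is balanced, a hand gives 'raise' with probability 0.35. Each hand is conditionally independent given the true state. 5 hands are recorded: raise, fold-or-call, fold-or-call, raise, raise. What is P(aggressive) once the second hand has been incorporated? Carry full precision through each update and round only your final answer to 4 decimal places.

0.4065

After 'raise': P(aggressive) = 0.85·0.5500 / (0.85·0.5500 + 0.35·0.4500) ≈ 0.7480
After 'fold-or-call': P(aggressive) = 0.15·0.7480 / (0.15·0.7480 + 0.65·0.2520) ≈ 0.4065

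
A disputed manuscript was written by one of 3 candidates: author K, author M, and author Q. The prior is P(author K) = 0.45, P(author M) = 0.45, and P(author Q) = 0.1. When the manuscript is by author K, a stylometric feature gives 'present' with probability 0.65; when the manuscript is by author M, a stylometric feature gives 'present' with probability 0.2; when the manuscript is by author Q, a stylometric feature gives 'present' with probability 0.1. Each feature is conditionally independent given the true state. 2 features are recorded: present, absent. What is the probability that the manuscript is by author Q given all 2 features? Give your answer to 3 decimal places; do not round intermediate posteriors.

0.049

Each posterior becomes the prior for the next update.
After 'present': normaliser = 0.65·0.4500 + 0.2·0.4500 + 0.1·0.1000; P(author K) ≈ 0.7452, P(author M) ≈ 0.2293, P(author Q) ≈ 0.0255
After 'absent': normaliser = 0.35·0.7452 + 0.8·0.2293 + 0.9·0.0255; P(author K) ≈ 0.5583, P(author M) ≈ 0.3926, P(author Q) ≈ 0.0491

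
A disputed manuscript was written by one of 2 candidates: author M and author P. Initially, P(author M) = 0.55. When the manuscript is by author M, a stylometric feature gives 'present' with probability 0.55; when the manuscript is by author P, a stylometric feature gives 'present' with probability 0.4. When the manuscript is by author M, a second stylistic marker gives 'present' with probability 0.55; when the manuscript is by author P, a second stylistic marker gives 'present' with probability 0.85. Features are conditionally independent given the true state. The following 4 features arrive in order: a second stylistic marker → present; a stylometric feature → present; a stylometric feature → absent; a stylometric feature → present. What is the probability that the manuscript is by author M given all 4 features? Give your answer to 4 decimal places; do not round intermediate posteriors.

After a second stylistic marker='present': P(author M) = 0.55·0.5500 / (0.55·0.5500 + 0.85·0.4500) ≈ 0.4416
After a stylometric feature='present': P(author M) = 0.55·0.4416 / (0.55·0.4416 + 0.4·0.5584) ≈ 0.5209
After a stylometric feature='absent': P(author M) = 0.45·0.5209 / (0.45·0.5209 + 0.6·0.4791) ≈ 0.4492
After a stylometric feature='present': P(author M) = 0.55·0.4492 / (0.55·0.4492 + 0.4·0.5508) ≈ 0.5286

0.5286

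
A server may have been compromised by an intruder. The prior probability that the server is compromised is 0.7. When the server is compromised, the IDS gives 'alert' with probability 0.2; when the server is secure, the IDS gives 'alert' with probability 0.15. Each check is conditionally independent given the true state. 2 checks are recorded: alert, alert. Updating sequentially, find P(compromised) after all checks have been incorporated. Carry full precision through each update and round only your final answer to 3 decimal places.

After 'alert': P(compromised) = 0.2·0.7000 / (0.2·0.7000 + 0.15·0.3000) ≈ 0.7568
After 'alert': P(compromised) = 0.2·0.7568 / (0.2·0.7568 + 0.15·0.2432) ≈ 0.8058

0.806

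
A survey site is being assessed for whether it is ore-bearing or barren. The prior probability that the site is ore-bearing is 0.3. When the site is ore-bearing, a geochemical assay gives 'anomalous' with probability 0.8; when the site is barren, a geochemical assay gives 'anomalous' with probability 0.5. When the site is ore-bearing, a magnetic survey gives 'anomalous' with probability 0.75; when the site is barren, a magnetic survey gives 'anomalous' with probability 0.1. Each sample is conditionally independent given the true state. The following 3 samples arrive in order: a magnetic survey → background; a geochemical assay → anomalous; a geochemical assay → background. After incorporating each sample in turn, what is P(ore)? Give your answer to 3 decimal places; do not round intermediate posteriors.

After a magnetic survey='background': P(ore) = 0.25·0.3000 / (0.25·0.3000 + 0.9·0.7000) ≈ 0.1064
After a geochemical assay='anomalous': P(ore) = 0.8·0.1064 / (0.8·0.1064 + 0.5·0.8936) ≈ 0.1600
After a geochemical assay='background': P(ore) = 0.2·0.1600 / (0.2·0.1600 + 0.5·0.8400) ≈ 0.0708

0.071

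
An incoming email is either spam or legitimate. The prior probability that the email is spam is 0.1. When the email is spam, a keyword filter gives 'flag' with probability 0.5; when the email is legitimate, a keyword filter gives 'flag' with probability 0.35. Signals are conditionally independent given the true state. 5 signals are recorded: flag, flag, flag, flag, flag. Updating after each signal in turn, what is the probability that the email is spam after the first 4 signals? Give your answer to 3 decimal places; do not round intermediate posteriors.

0.316

Each posterior becomes the prior for the next update.
After 'flag': P(spam) = 0.5·0.1000 / (0.5·0.1000 + 0.35·0.9000) ≈ 0.1370
After 'flag': P(spam) = 0.5·0.1370 / (0.5·0.1370 + 0.35·0.8630) ≈ 0.1848
After 'flag': P(spam) = 0.5·0.1848 / (0.5·0.1848 + 0.35·0.8152) ≈ 0.2447
After 'flag': P(spam) = 0.5·0.2447 / (0.5·0.2447 + 0.35·0.7553) ≈ 0.3164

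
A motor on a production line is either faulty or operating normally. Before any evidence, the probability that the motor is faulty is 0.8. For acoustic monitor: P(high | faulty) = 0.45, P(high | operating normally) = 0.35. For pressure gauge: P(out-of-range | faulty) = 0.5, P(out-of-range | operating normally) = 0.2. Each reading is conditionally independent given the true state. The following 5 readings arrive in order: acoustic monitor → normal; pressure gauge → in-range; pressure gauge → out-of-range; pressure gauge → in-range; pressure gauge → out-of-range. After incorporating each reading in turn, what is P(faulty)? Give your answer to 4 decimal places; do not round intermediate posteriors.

0.8920

After acoustic monitor='normal': P(faulty) = 0.55·0.8000 / (0.55·0.8000 + 0.65·0.2000) ≈ 0.7719
After pressure gauge='in-range': P(faulty) = 0.5·0.7719 / (0.5·0.7719 + 0.8·0.2281) ≈ 0.6790
After pressure gauge='out-of-range': P(faulty) = 0.5·0.6790 / (0.5·0.6790 + 0.2·0.3210) ≈ 0.8410
After pressure gauge='in-range': P(faulty) = 0.5·0.8410 / (0.5·0.8410 + 0.8·0.1590) ≈ 0.7677
After pressure gauge='out-of-range': P(faulty) = 0.5·0.7677 / (0.5·0.7677 + 0.2·0.2323) ≈ 0.8920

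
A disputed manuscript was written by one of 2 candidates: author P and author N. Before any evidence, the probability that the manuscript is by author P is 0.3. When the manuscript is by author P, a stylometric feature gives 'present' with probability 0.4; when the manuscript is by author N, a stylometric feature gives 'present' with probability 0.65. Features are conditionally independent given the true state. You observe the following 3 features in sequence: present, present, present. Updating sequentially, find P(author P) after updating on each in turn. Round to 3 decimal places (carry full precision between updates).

0.091

After 'present': P(author P) = 0.4·0.3000 / (0.4·0.3000 + 0.65·0.7000) ≈ 0.2087
After 'present': P(author P) = 0.4·0.2087 / (0.4·0.2087 + 0.65·0.7913) ≈ 0.1396
After 'present': P(author P) = 0.4·0.1396 / (0.4·0.1396 + 0.65·0.8604) ≈ 0.0908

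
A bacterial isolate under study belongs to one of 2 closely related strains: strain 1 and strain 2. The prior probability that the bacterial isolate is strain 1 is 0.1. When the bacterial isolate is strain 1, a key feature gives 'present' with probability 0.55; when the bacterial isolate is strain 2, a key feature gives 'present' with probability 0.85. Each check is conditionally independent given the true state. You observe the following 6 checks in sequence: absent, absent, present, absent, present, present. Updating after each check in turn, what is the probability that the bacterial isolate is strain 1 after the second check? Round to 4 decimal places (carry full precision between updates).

After 'absent': P(strain 1) = 0.45·0.1000 / (0.45·0.1000 + 0.15·0.9000) ≈ 0.2500
After 'absent': P(strain 1) = 0.45·0.2500 / (0.45·0.2500 + 0.15·0.7500) ≈ 0.5000

0.5000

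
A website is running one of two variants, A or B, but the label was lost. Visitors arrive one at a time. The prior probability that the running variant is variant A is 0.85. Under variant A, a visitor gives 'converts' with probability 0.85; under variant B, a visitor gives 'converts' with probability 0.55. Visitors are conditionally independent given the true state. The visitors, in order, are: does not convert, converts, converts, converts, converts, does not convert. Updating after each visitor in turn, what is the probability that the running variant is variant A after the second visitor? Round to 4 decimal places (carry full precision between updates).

After 'does not convert': P(A) = 0.15·0.8500 / (0.15·0.8500 + 0.45·0.1500) ≈ 0.6538
After 'converts': P(A) = 0.85·0.6538 / (0.85·0.6538 + 0.55·0.3462) ≈ 0.7448

0.7448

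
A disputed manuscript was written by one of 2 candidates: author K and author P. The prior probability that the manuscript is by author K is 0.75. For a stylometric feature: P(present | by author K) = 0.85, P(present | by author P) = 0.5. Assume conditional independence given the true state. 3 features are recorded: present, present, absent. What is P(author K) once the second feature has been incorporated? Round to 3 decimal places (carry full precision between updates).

After 'present': P(author K) = 0.85·0.7500 / (0.85·0.7500 + 0.5·0.2500) ≈ 0.8361
After 'present': P(author K) = 0.85·0.8361 / (0.85·0.8361 + 0.5·0.1639) ≈ 0.8966

0.897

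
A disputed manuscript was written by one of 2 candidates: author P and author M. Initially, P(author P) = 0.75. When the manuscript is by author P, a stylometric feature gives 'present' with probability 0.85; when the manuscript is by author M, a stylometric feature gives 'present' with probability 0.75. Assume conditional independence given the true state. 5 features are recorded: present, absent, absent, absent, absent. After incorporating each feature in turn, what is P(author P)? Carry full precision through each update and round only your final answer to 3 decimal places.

After 'present': P(author P) = 0.85·0.7500 / (0.85·0.7500 + 0.75·0.2500) ≈ 0.7727
After 'absent': P(author P) = 0.15·0.7727 / (0.15·0.7727 + 0.25·0.2273) ≈ 0.6711
After 'absent': P(author P) = 0.15·0.6711 / (0.15·0.6711 + 0.25·0.3289) ≈ 0.5504
After 'absent': P(author P) = 0.15·0.5504 / (0.15·0.5504 + 0.25·0.4496) ≈ 0.4234
After 'absent': P(author P) = 0.15·0.4234 / (0.15·0.4234 + 0.25·0.5766) ≈ 0.3059

0.306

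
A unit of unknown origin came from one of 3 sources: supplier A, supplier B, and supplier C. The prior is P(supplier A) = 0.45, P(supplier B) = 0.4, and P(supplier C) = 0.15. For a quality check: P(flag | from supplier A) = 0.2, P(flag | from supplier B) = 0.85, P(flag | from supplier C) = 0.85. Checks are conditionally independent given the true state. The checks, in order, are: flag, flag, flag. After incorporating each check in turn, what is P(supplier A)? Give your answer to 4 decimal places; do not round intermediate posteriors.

0.0105

Each posterior becomes the prior for the next update.
After 'flag': normaliser = 0.2·0.4500 + 0.85·0.4000 + 0.85·0.1500; P(supplier A) ≈ 0.1614, P(supplier B) ≈ 0.6099, P(supplier C) ≈ 0.2287
After 'flag': normaliser = 0.2·0.1614 + 0.85·0.6099 + 0.85·0.2287; P(supplier A) ≈ 0.0433, P(supplier B) ≈ 0.6958, P(supplier C) ≈ 0.2609
After 'flag': normaliser = 0.2·0.0433 + 0.85·0.6958 + 0.85·0.2609; P(supplier A) ≈ 0.0105, P(supplier B) ≈ 0.7196, P(supplier C) ≈ 0.2699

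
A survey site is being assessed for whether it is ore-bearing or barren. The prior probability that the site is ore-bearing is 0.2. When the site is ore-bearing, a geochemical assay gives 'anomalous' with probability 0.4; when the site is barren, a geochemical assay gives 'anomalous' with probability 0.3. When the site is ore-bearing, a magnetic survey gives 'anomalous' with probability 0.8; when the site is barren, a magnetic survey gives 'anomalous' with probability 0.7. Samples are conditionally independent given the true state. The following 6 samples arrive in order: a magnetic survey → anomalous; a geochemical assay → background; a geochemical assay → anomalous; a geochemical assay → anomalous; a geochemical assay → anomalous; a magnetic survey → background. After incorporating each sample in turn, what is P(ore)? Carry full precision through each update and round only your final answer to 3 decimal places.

0.279

Each posterior becomes the prior for the next update.
After a magnetic survey='anomalous': P(ore) = 0.8·0.2000 / (0.8·0.2000 + 0.7·0.8000) ≈ 0.2222
After a geochemical assay='background': P(ore) = 0.6·0.2222 / (0.6·0.2222 + 0.7·0.7778) ≈ 0.1967
After a geochemical assay='anomalous': P(ore) = 0.4·0.1967 / (0.4·0.1967 + 0.3·0.8033) ≈ 0.2462
After a geochemical assay='anomalous': P(ore) = 0.4·0.2462 / (0.4·0.2462 + 0.3·0.7538) ≈ 0.3033
After a geochemical assay='anomalous': P(ore) = 0.4·0.3033 / (0.4·0.3033 + 0.3·0.6967) ≈ 0.3673
After a magnetic survey='background': P(ore) = 0.2·0.3673 / (0.2·0.3673 + 0.3·0.6327) ≈ 0.2790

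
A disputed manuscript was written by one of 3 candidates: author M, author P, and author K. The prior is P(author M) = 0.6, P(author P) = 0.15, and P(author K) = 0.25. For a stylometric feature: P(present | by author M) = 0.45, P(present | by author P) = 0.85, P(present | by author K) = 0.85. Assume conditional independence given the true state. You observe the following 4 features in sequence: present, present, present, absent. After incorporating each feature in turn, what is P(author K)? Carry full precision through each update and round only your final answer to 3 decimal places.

After 'present': normaliser = 0.45·0.6000 + 0.85·0.1500 + 0.85·0.2500; P(author M) ≈ 0.4426, P(author P) ≈ 0.2090, P(author K) ≈ 0.3484
After 'present': normaliser = 0.45·0.4426 + 0.85·0.2090 + 0.85·0.3484; P(author M) ≈ 0.2960, P(author P) ≈ 0.2640, P(author K) ≈ 0.4400
After 'present': normaliser = 0.45·0.2960 + 0.85·0.2640 + 0.85·0.4400; P(author M) ≈ 0.1821, P(author P) ≈ 0.3067, P(author K) ≈ 0.5112
After 'absent': normaliser = 0.55·0.1821 + 0.15·0.3067 + 0.15·0.5112; P(author M) ≈ 0.4494, P(author P) ≈ 0.2065, P(author K) ≈ 0.3441

0.344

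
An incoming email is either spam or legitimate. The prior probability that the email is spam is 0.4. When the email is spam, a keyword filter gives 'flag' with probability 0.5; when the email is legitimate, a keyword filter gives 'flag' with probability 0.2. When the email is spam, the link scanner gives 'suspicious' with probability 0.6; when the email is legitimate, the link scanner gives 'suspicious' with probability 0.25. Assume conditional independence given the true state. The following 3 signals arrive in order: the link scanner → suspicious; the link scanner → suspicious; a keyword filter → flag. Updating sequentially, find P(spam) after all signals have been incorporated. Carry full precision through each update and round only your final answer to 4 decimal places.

After the link scanner='suspicious': P(spam) = 0.6·0.4000 / (0.6·0.4000 + 0.25·0.6000) ≈ 0.6154
After the link scanner='suspicious': P(spam) = 0.6·0.6154 / (0.6·0.6154 + 0.25·0.3846) ≈ 0.7934
After a keyword filter='flag': P(spam) = 0.5·0.7934 / (0.5·0.7934 + 0.2·0.2066) ≈ 0.9057

0.9057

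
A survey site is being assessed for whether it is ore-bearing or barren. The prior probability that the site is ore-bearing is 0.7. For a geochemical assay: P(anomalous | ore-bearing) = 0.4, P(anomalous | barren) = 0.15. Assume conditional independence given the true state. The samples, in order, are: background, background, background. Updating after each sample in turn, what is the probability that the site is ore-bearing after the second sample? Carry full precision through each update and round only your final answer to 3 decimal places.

Each posterior becomes the prior for the next update.
After 'background': P(ore) = 0.6·0.7000 / (0.6·0.7000 + 0.85·0.3000) ≈ 0.6222
After 'background': P(ore) = 0.6·0.6222 / (0.6·0.6222 + 0.85·0.3778) ≈ 0.5376

0.538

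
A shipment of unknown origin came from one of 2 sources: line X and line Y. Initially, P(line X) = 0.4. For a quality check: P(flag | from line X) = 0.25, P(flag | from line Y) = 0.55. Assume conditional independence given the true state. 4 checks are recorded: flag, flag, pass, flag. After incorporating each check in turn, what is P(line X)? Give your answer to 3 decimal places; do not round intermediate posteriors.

Apply Bayes' rule sequentially, carrying P(line X) forward.
After 'flag': P(line X) = 0.25·0.4000 / (0.25·0.4000 + 0.55·0.6000) ≈ 0.2326
After 'flag': P(line X) = 0.25·0.2326 / (0.25·0.2326 + 0.55·0.7674) ≈ 0.1211
After 'pass': P(line X) = 0.75·0.1211 / (0.75·0.1211 + 0.45·0.8789) ≈ 0.1867
After 'flag': P(line X) = 0.25·0.1867 / (0.25·0.1867 + 0.55·0.8133) ≈ 0.0945

0.094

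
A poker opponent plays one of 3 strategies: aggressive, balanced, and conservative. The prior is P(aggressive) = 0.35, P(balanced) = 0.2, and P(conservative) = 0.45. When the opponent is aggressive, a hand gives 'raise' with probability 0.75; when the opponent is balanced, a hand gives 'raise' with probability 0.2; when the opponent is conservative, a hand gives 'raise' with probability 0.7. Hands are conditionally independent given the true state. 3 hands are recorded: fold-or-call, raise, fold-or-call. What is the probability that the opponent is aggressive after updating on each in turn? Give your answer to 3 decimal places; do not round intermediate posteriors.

0.233

After 'fold-or-call': normaliser = 0.25·0.3500 + 0.8·0.2000 + 0.3·0.4500; P(aggressive) ≈ 0.2288, P(balanced) ≈ 0.4183, P(conservative) ≈ 0.3529
After 'raise': normaliser = 0.75·0.2288 + 0.2·0.4183 + 0.7·0.3529; P(aggressive) ≈ 0.3416, P(balanced) ≈ 0.1666, P(conservative) ≈ 0.4919
After 'fold-or-call': normaliser = 0.25·0.3416 + 0.8·0.1666 + 0.3·0.4919; P(aggressive) ≈ 0.2332, P(balanced) ≈ 0.3639, P(conservative) ≈ 0.4029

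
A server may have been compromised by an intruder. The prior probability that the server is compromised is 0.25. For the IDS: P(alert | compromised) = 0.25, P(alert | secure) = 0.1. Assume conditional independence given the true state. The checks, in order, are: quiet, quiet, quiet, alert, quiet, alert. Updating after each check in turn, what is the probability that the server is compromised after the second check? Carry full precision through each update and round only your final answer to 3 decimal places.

0.188

Apply Bayes' rule sequentially, carrying P(compromised) forward.
After 'quiet': P(compromised) = 0.75·0.2500 / (0.75·0.2500 + 0.9·0.7500) ≈ 0.2174
After 'quiet': P(compromised) = 0.75·0.2174 / (0.75·0.2174 + 0.9·0.7826) ≈ 0.1880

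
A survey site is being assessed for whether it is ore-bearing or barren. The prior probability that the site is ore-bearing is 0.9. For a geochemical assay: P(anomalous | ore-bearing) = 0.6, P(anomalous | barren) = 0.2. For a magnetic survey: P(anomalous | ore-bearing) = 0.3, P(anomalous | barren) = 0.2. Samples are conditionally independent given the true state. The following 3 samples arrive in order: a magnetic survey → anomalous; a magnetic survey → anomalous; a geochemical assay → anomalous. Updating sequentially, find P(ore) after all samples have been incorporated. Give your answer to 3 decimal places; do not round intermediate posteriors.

0.984

After a magnetic survey='anomalous': P(ore) = 0.3·0.9000 / (0.3·0.9000 + 0.2·0.1000) ≈ 0.9310
After a magnetic survey='anomalous': P(ore) = 0.3·0.9310 / (0.3·0.9310 + 0.2·0.0690) ≈ 0.9529
After a geochemical assay='anomalous': P(ore) = 0.6·0.9529 / (0.6·0.9529 + 0.2·0.0471) ≈ 0.9838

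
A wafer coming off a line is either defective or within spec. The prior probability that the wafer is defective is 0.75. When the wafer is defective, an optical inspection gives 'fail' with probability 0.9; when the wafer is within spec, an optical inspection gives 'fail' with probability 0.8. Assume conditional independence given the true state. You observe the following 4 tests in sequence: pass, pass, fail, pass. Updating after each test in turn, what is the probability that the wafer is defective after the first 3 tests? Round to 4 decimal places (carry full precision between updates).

0.4576

After 'pass': P(defective) = 0.1·0.7500 / (0.1·0.7500 + 0.2·0.2500) ≈ 0.6000
After 'pass': P(defective) = 0.1·0.6000 / (0.1·0.6000 + 0.2·0.4000) ≈ 0.4286
After 'fail': P(defective) = 0.9·0.4286 / (0.9·0.4286 + 0.8·0.5714) ≈ 0.4576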